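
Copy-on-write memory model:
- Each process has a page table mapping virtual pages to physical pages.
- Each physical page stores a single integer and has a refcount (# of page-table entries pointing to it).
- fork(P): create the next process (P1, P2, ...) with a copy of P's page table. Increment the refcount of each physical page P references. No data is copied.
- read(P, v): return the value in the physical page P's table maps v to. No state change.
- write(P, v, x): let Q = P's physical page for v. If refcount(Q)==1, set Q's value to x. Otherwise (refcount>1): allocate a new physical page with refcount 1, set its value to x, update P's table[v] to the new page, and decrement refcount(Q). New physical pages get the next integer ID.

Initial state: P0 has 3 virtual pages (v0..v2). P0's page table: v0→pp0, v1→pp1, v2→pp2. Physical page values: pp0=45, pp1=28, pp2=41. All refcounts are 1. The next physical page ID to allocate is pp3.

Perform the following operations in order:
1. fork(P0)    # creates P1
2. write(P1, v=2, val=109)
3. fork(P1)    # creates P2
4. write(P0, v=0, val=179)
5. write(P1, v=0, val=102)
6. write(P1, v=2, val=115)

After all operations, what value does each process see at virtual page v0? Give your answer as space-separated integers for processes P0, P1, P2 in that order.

Answer: 179 102 45

Derivation:
Op 1: fork(P0) -> P1. 3 ppages; refcounts: pp0:2 pp1:2 pp2:2
Op 2: write(P1, v2, 109). refcount(pp2)=2>1 -> COPY to pp3. 4 ppages; refcounts: pp0:2 pp1:2 pp2:1 pp3:1
Op 3: fork(P1) -> P2. 4 ppages; refcounts: pp0:3 pp1:3 pp2:1 pp3:2
Op 4: write(P0, v0, 179). refcount(pp0)=3>1 -> COPY to pp4. 5 ppages; refcounts: pp0:2 pp1:3 pp2:1 pp3:2 pp4:1
Op 5: write(P1, v0, 102). refcount(pp0)=2>1 -> COPY to pp5. 6 ppages; refcounts: pp0:1 pp1:3 pp2:1 pp3:2 pp4:1 pp5:1
Op 6: write(P1, v2, 115). refcount(pp3)=2>1 -> COPY to pp6. 7 ppages; refcounts: pp0:1 pp1:3 pp2:1 pp3:1 pp4:1 pp5:1 pp6:1
P0: v0 -> pp4 = 179
P1: v0 -> pp5 = 102
P2: v0 -> pp0 = 45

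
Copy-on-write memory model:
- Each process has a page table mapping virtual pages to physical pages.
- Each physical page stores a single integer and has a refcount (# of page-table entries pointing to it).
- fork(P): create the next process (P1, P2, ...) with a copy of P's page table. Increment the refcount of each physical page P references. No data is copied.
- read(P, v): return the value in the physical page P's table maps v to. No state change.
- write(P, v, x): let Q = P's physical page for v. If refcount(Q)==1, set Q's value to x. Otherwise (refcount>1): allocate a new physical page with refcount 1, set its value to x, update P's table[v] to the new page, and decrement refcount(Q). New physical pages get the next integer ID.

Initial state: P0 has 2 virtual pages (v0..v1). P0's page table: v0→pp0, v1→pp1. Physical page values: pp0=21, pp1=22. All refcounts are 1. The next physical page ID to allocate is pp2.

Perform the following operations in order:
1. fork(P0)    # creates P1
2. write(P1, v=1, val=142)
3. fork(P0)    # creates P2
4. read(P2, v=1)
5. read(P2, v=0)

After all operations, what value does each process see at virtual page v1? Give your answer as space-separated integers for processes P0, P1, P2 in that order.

Op 1: fork(P0) -> P1. 2 ppages; refcounts: pp0:2 pp1:2
Op 2: write(P1, v1, 142). refcount(pp1)=2>1 -> COPY to pp2. 3 ppages; refcounts: pp0:2 pp1:1 pp2:1
Op 3: fork(P0) -> P2. 3 ppages; refcounts: pp0:3 pp1:2 pp2:1
Op 4: read(P2, v1) -> 22. No state change.
Op 5: read(P2, v0) -> 21. No state change.
P0: v1 -> pp1 = 22
P1: v1 -> pp2 = 142
P2: v1 -> pp1 = 22

Answer: 22 142 22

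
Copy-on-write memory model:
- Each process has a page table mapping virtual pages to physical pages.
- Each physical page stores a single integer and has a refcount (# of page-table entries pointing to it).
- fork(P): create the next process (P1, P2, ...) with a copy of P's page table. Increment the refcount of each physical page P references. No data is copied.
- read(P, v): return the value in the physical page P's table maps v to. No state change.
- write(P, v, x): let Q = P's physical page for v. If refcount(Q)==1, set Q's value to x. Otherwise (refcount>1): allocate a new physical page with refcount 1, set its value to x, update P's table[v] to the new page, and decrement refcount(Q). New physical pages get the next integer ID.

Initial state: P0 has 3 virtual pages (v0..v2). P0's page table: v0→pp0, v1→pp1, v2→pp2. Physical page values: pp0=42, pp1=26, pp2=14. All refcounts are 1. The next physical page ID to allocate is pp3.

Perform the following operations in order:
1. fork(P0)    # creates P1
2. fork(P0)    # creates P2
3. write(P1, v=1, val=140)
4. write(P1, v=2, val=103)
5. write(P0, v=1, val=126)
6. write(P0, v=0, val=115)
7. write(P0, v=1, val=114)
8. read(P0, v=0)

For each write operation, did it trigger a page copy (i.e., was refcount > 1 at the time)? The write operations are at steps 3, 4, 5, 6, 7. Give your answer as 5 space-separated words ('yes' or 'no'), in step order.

Op 1: fork(P0) -> P1. 3 ppages; refcounts: pp0:2 pp1:2 pp2:2
Op 2: fork(P0) -> P2. 3 ppages; refcounts: pp0:3 pp1:3 pp2:3
Op 3: write(P1, v1, 140). refcount(pp1)=3>1 -> COPY to pp3. 4 ppages; refcounts: pp0:3 pp1:2 pp2:3 pp3:1
Op 4: write(P1, v2, 103). refcount(pp2)=3>1 -> COPY to pp4. 5 ppages; refcounts: pp0:3 pp1:2 pp2:2 pp3:1 pp4:1
Op 5: write(P0, v1, 126). refcount(pp1)=2>1 -> COPY to pp5. 6 ppages; refcounts: pp0:3 pp1:1 pp2:2 pp3:1 pp4:1 pp5:1
Op 6: write(P0, v0, 115). refcount(pp0)=3>1 -> COPY to pp6. 7 ppages; refcounts: pp0:2 pp1:1 pp2:2 pp3:1 pp4:1 pp5:1 pp6:1
Op 7: write(P0, v1, 114). refcount(pp5)=1 -> write in place. 7 ppages; refcounts: pp0:2 pp1:1 pp2:2 pp3:1 pp4:1 pp5:1 pp6:1
Op 8: read(P0, v0) -> 115. No state change.

yes yes yes yes no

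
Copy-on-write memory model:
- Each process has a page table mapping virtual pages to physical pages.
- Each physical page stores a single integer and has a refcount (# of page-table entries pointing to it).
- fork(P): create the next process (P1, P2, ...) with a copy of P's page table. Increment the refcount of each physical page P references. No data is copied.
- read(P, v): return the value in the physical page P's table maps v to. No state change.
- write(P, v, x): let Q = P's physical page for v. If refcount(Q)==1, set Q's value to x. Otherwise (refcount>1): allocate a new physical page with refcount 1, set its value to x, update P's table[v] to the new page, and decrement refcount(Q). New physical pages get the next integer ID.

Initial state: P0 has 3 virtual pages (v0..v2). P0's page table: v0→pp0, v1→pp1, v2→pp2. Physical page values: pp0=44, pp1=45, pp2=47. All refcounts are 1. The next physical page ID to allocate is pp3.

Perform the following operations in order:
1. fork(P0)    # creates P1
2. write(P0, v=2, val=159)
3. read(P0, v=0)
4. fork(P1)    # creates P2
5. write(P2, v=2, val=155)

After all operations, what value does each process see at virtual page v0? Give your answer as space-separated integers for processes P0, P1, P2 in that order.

Op 1: fork(P0) -> P1. 3 ppages; refcounts: pp0:2 pp1:2 pp2:2
Op 2: write(P0, v2, 159). refcount(pp2)=2>1 -> COPY to pp3. 4 ppages; refcounts: pp0:2 pp1:2 pp2:1 pp3:1
Op 3: read(P0, v0) -> 44. No state change.
Op 4: fork(P1) -> P2. 4 ppages; refcounts: pp0:3 pp1:3 pp2:2 pp3:1
Op 5: write(P2, v2, 155). refcount(pp2)=2>1 -> COPY to pp4. 5 ppages; refcounts: pp0:3 pp1:3 pp2:1 pp3:1 pp4:1
P0: v0 -> pp0 = 44
P1: v0 -> pp0 = 44
P2: v0 -> pp0 = 44

Answer: 44 44 44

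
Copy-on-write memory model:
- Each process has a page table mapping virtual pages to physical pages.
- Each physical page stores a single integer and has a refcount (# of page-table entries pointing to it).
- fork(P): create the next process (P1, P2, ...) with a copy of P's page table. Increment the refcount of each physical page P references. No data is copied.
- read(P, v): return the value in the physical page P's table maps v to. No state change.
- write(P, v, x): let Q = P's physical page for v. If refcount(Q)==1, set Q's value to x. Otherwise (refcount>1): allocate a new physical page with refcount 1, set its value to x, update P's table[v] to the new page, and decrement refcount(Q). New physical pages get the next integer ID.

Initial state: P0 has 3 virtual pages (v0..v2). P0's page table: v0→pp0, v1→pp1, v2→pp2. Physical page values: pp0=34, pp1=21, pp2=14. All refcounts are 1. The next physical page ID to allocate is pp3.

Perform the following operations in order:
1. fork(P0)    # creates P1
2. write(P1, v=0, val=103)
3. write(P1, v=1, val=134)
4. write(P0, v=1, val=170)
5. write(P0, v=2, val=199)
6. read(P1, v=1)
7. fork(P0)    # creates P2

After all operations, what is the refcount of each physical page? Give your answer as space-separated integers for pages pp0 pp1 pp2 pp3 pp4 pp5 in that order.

Op 1: fork(P0) -> P1. 3 ppages; refcounts: pp0:2 pp1:2 pp2:2
Op 2: write(P1, v0, 103). refcount(pp0)=2>1 -> COPY to pp3. 4 ppages; refcounts: pp0:1 pp1:2 pp2:2 pp3:1
Op 3: write(P1, v1, 134). refcount(pp1)=2>1 -> COPY to pp4. 5 ppages; refcounts: pp0:1 pp1:1 pp2:2 pp3:1 pp4:1
Op 4: write(P0, v1, 170). refcount(pp1)=1 -> write in place. 5 ppages; refcounts: pp0:1 pp1:1 pp2:2 pp3:1 pp4:1
Op 5: write(P0, v2, 199). refcount(pp2)=2>1 -> COPY to pp5. 6 ppages; refcounts: pp0:1 pp1:1 pp2:1 pp3:1 pp4:1 pp5:1
Op 6: read(P1, v1) -> 134. No state change.
Op 7: fork(P0) -> P2. 6 ppages; refcounts: pp0:2 pp1:2 pp2:1 pp3:1 pp4:1 pp5:2

Answer: 2 2 1 1 1 2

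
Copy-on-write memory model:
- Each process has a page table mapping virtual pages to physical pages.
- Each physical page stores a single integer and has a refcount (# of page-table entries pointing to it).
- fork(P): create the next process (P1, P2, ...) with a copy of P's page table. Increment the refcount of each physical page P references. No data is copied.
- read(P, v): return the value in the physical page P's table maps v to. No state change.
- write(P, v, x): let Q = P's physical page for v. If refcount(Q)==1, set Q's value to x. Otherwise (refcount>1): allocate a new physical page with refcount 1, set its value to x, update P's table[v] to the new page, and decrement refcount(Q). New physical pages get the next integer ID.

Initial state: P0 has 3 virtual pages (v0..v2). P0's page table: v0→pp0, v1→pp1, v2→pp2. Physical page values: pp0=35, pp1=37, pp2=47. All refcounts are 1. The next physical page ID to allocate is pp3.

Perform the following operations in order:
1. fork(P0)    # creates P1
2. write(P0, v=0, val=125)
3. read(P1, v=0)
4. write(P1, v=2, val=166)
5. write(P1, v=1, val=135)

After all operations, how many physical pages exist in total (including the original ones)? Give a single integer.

Answer: 6

Derivation:
Op 1: fork(P0) -> P1. 3 ppages; refcounts: pp0:2 pp1:2 pp2:2
Op 2: write(P0, v0, 125). refcount(pp0)=2>1 -> COPY to pp3. 4 ppages; refcounts: pp0:1 pp1:2 pp2:2 pp3:1
Op 3: read(P1, v0) -> 35. No state change.
Op 4: write(P1, v2, 166). refcount(pp2)=2>1 -> COPY to pp4. 5 ppages; refcounts: pp0:1 pp1:2 pp2:1 pp3:1 pp4:1
Op 5: write(P1, v1, 135). refcount(pp1)=2>1 -> COPY to pp5. 6 ppages; refcounts: pp0:1 pp1:1 pp2:1 pp3:1 pp4:1 pp5:1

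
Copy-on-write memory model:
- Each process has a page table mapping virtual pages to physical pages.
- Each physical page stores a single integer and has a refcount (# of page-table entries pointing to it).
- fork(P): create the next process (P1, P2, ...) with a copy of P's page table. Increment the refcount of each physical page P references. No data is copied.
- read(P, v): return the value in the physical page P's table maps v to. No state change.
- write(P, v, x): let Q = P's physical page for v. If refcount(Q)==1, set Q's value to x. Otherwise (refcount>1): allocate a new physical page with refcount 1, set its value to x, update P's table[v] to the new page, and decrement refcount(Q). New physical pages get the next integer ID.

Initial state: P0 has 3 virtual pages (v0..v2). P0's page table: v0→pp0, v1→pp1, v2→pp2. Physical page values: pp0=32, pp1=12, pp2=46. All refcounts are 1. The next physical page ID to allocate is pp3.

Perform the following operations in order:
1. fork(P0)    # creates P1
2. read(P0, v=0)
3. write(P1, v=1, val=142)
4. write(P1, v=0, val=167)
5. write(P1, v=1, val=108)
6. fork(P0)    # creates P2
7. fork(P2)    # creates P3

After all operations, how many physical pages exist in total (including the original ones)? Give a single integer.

Op 1: fork(P0) -> P1. 3 ppages; refcounts: pp0:2 pp1:2 pp2:2
Op 2: read(P0, v0) -> 32. No state change.
Op 3: write(P1, v1, 142). refcount(pp1)=2>1 -> COPY to pp3. 4 ppages; refcounts: pp0:2 pp1:1 pp2:2 pp3:1
Op 4: write(P1, v0, 167). refcount(pp0)=2>1 -> COPY to pp4. 5 ppages; refcounts: pp0:1 pp1:1 pp2:2 pp3:1 pp4:1
Op 5: write(P1, v1, 108). refcount(pp3)=1 -> write in place. 5 ppages; refcounts: pp0:1 pp1:1 pp2:2 pp3:1 pp4:1
Op 6: fork(P0) -> P2. 5 ppages; refcounts: pp0:2 pp1:2 pp2:3 pp3:1 pp4:1
Op 7: fork(P2) -> P3. 5 ppages; refcounts: pp0:3 pp1:3 pp2:4 pp3:1 pp4:1

Answer: 5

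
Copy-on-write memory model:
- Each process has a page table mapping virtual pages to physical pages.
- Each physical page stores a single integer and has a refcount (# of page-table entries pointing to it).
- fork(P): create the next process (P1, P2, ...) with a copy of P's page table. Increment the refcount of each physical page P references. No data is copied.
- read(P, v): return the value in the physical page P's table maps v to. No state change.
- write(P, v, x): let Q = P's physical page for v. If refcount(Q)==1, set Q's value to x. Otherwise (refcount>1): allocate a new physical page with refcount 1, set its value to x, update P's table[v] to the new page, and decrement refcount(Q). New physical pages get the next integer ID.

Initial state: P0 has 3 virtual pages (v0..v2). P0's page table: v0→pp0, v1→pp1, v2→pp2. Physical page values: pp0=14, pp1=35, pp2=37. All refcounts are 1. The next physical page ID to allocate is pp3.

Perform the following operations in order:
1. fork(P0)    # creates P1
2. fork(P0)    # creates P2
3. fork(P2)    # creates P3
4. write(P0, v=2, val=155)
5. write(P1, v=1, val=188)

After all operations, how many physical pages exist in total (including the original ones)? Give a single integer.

Op 1: fork(P0) -> P1. 3 ppages; refcounts: pp0:2 pp1:2 pp2:2
Op 2: fork(P0) -> P2. 3 ppages; refcounts: pp0:3 pp1:3 pp2:3
Op 3: fork(P2) -> P3. 3 ppages; refcounts: pp0:4 pp1:4 pp2:4
Op 4: write(P0, v2, 155). refcount(pp2)=4>1 -> COPY to pp3. 4 ppages; refcounts: pp0:4 pp1:4 pp2:3 pp3:1
Op 5: write(P1, v1, 188). refcount(pp1)=4>1 -> COPY to pp4. 5 ppages; refcounts: pp0:4 pp1:3 pp2:3 pp3:1 pp4:1

Answer: 5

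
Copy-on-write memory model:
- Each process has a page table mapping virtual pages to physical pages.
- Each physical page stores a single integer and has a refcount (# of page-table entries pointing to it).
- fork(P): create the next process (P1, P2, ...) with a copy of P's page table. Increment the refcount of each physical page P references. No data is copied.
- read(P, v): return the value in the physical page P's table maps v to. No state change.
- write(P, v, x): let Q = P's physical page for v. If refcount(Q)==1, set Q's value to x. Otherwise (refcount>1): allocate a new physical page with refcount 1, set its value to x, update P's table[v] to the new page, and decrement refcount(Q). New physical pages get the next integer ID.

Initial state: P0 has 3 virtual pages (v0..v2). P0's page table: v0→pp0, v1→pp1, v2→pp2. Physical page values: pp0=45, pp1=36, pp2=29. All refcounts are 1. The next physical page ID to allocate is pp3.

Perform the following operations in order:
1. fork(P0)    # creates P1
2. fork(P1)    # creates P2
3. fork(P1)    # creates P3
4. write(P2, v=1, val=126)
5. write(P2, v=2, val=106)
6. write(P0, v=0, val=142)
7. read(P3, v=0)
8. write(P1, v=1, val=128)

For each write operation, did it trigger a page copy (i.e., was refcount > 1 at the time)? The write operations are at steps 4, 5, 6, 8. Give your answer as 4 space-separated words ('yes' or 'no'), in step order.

Op 1: fork(P0) -> P1. 3 ppages; refcounts: pp0:2 pp1:2 pp2:2
Op 2: fork(P1) -> P2. 3 ppages; refcounts: pp0:3 pp1:3 pp2:3
Op 3: fork(P1) -> P3. 3 ppages; refcounts: pp0:4 pp1:4 pp2:4
Op 4: write(P2, v1, 126). refcount(pp1)=4>1 -> COPY to pp3. 4 ppages; refcounts: pp0:4 pp1:3 pp2:4 pp3:1
Op 5: write(P2, v2, 106). refcount(pp2)=4>1 -> COPY to pp4. 5 ppages; refcounts: pp0:4 pp1:3 pp2:3 pp3:1 pp4:1
Op 6: write(P0, v0, 142). refcount(pp0)=4>1 -> COPY to pp5. 6 ppages; refcounts: pp0:3 pp1:3 pp2:3 pp3:1 pp4:1 pp5:1
Op 7: read(P3, v0) -> 45. No state change.
Op 8: write(P1, v1, 128). refcount(pp1)=3>1 -> COPY to pp6. 7 ppages; refcounts: pp0:3 pp1:2 pp2:3 pp3:1 pp4:1 pp5:1 pp6:1

yes yes yes yes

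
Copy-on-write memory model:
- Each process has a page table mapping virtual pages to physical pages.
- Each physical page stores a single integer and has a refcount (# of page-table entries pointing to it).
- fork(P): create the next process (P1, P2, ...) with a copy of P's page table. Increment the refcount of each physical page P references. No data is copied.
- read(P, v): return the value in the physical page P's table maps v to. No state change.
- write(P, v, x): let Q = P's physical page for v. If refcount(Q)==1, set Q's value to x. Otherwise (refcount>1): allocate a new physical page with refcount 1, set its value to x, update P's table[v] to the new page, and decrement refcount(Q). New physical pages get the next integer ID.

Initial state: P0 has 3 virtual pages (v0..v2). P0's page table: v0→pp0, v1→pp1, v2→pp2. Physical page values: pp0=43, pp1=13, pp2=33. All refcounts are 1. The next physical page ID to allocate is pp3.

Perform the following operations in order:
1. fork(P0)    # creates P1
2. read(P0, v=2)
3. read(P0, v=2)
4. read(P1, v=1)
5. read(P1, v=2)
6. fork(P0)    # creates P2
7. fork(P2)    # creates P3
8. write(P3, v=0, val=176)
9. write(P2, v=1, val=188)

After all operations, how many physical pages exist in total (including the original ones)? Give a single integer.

Op 1: fork(P0) -> P1. 3 ppages; refcounts: pp0:2 pp1:2 pp2:2
Op 2: read(P0, v2) -> 33. No state change.
Op 3: read(P0, v2) -> 33. No state change.
Op 4: read(P1, v1) -> 13. No state change.
Op 5: read(P1, v2) -> 33. No state change.
Op 6: fork(P0) -> P2. 3 ppages; refcounts: pp0:3 pp1:3 pp2:3
Op 7: fork(P2) -> P3. 3 ppages; refcounts: pp0:4 pp1:4 pp2:4
Op 8: write(P3, v0, 176). refcount(pp0)=4>1 -> COPY to pp3. 4 ppages; refcounts: pp0:3 pp1:4 pp2:4 pp3:1
Op 9: write(P2, v1, 188). refcount(pp1)=4>1 -> COPY to pp4. 5 ppages; refcounts: pp0:3 pp1:3 pp2:4 pp3:1 pp4:1

Answer: 5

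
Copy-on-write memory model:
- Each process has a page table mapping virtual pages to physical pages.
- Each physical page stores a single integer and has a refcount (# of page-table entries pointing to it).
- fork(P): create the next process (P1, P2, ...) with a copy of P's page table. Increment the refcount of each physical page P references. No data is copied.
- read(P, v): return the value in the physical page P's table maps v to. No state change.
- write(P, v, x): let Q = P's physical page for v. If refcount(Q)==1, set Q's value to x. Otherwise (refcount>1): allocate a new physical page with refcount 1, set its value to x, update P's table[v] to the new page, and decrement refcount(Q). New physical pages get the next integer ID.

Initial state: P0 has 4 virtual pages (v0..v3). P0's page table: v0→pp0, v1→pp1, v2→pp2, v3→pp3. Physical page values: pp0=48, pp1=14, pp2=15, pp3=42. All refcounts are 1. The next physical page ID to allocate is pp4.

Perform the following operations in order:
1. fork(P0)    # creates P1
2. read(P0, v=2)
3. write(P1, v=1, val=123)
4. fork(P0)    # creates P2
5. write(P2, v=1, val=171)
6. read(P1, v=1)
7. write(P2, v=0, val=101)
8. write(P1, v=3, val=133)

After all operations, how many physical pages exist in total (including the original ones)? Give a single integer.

Answer: 8

Derivation:
Op 1: fork(P0) -> P1. 4 ppages; refcounts: pp0:2 pp1:2 pp2:2 pp3:2
Op 2: read(P0, v2) -> 15. No state change.
Op 3: write(P1, v1, 123). refcount(pp1)=2>1 -> COPY to pp4. 5 ppages; refcounts: pp0:2 pp1:1 pp2:2 pp3:2 pp4:1
Op 4: fork(P0) -> P2. 5 ppages; refcounts: pp0:3 pp1:2 pp2:3 pp3:3 pp4:1
Op 5: write(P2, v1, 171). refcount(pp1)=2>1 -> COPY to pp5. 6 ppages; refcounts: pp0:3 pp1:1 pp2:3 pp3:3 pp4:1 pp5:1
Op 6: read(P1, v1) -> 123. No state change.
Op 7: write(P2, v0, 101). refcount(pp0)=3>1 -> COPY to pp6. 7 ppages; refcounts: pp0:2 pp1:1 pp2:3 pp3:3 pp4:1 pp5:1 pp6:1
Op 8: write(P1, v3, 133). refcount(pp3)=3>1 -> COPY to pp7. 8 ppages; refcounts: pp0:2 pp1:1 pp2:3 pp3:2 pp4:1 pp5:1 pp6:1 pp7:1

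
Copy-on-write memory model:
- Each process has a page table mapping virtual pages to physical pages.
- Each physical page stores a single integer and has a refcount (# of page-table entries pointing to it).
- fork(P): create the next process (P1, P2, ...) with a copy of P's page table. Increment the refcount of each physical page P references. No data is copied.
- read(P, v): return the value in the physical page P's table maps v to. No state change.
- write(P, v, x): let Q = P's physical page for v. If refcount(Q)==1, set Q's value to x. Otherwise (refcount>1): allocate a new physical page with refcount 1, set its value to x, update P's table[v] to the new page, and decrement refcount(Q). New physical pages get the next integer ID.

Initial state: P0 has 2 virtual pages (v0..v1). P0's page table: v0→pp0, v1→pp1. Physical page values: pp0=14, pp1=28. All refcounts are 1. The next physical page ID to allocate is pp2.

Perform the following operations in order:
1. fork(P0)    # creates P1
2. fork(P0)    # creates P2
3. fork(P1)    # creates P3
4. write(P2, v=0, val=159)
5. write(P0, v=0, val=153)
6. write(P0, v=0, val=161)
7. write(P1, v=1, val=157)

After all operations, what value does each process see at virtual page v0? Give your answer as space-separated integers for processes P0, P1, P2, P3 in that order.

Answer: 161 14 159 14

Derivation:
Op 1: fork(P0) -> P1. 2 ppages; refcounts: pp0:2 pp1:2
Op 2: fork(P0) -> P2. 2 ppages; refcounts: pp0:3 pp1:3
Op 3: fork(P1) -> P3. 2 ppages; refcounts: pp0:4 pp1:4
Op 4: write(P2, v0, 159). refcount(pp0)=4>1 -> COPY to pp2. 3 ppages; refcounts: pp0:3 pp1:4 pp2:1
Op 5: write(P0, v0, 153). refcount(pp0)=3>1 -> COPY to pp3. 4 ppages; refcounts: pp0:2 pp1:4 pp2:1 pp3:1
Op 6: write(P0, v0, 161). refcount(pp3)=1 -> write in place. 4 ppages; refcounts: pp0:2 pp1:4 pp2:1 pp3:1
Op 7: write(P1, v1, 157). refcount(pp1)=4>1 -> COPY to pp4. 5 ppages; refcounts: pp0:2 pp1:3 pp2:1 pp3:1 pp4:1
P0: v0 -> pp3 = 161
P1: v0 -> pp0 = 14
P2: v0 -> pp2 = 159
P3: v0 -> pp0 = 14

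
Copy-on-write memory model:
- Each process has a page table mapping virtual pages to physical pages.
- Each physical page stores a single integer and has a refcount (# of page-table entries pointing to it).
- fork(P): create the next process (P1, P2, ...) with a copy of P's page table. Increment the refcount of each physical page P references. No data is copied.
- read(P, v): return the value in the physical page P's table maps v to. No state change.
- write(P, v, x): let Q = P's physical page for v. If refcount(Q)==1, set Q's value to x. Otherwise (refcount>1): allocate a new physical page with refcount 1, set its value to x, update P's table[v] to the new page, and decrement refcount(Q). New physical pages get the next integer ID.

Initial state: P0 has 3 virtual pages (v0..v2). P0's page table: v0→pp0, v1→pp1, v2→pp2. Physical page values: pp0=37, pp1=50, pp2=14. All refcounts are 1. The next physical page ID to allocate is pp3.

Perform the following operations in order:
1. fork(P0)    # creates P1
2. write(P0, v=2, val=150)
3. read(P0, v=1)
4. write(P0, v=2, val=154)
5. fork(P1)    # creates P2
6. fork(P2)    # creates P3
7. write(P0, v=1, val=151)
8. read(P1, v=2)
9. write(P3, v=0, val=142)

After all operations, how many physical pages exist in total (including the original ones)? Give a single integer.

Op 1: fork(P0) -> P1. 3 ppages; refcounts: pp0:2 pp1:2 pp2:2
Op 2: write(P0, v2, 150). refcount(pp2)=2>1 -> COPY to pp3. 4 ppages; refcounts: pp0:2 pp1:2 pp2:1 pp3:1
Op 3: read(P0, v1) -> 50. No state change.
Op 4: write(P0, v2, 154). refcount(pp3)=1 -> write in place. 4 ppages; refcounts: pp0:2 pp1:2 pp2:1 pp3:1
Op 5: fork(P1) -> P2. 4 ppages; refcounts: pp0:3 pp1:3 pp2:2 pp3:1
Op 6: fork(P2) -> P3. 4 ppages; refcounts: pp0:4 pp1:4 pp2:3 pp3:1
Op 7: write(P0, v1, 151). refcount(pp1)=4>1 -> COPY to pp4. 5 ppages; refcounts: pp0:4 pp1:3 pp2:3 pp3:1 pp4:1
Op 8: read(P1, v2) -> 14. No state change.
Op 9: write(P3, v0, 142). refcount(pp0)=4>1 -> COPY to pp5. 6 ppages; refcounts: pp0:3 pp1:3 pp2:3 pp3:1 pp4:1 pp5:1

Answer: 6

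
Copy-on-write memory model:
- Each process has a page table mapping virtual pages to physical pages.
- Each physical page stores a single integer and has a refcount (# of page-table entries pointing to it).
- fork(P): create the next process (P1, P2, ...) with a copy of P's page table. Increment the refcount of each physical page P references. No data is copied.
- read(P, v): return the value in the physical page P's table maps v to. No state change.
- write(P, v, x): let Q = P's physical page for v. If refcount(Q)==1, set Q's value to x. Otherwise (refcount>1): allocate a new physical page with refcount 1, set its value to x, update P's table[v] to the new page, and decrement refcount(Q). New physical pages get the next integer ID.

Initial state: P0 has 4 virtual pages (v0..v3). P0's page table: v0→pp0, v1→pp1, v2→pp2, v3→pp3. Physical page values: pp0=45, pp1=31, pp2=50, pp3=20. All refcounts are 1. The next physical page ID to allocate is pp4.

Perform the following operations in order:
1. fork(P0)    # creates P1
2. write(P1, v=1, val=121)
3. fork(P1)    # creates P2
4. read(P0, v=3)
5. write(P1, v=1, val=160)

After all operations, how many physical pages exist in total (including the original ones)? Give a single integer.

Answer: 6

Derivation:
Op 1: fork(P0) -> P1. 4 ppages; refcounts: pp0:2 pp1:2 pp2:2 pp3:2
Op 2: write(P1, v1, 121). refcount(pp1)=2>1 -> COPY to pp4. 5 ppages; refcounts: pp0:2 pp1:1 pp2:2 pp3:2 pp4:1
Op 3: fork(P1) -> P2. 5 ppages; refcounts: pp0:3 pp1:1 pp2:3 pp3:3 pp4:2
Op 4: read(P0, v3) -> 20. No state change.
Op 5: write(P1, v1, 160). refcount(pp4)=2>1 -> COPY to pp5. 6 ppages; refcounts: pp0:3 pp1:1 pp2:3 pp3:3 pp4:1 pp5:1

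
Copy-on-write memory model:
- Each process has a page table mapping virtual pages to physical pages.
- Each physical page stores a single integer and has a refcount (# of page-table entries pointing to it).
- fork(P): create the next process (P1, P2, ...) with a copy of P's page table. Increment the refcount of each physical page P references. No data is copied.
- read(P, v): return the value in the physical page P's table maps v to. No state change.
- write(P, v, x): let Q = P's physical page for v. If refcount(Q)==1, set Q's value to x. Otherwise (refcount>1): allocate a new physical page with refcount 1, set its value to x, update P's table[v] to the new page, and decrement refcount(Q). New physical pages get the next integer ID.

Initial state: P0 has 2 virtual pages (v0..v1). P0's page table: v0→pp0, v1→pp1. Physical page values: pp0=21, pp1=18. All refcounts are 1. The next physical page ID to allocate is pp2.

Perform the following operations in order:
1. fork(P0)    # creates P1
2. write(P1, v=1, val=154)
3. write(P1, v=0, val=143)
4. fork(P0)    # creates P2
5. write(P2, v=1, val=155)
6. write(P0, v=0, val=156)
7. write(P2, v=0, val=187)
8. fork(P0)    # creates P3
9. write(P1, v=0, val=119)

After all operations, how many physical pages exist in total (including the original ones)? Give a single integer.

Answer: 6

Derivation:
Op 1: fork(P0) -> P1. 2 ppages; refcounts: pp0:2 pp1:2
Op 2: write(P1, v1, 154). refcount(pp1)=2>1 -> COPY to pp2. 3 ppages; refcounts: pp0:2 pp1:1 pp2:1
Op 3: write(P1, v0, 143). refcount(pp0)=2>1 -> COPY to pp3. 4 ppages; refcounts: pp0:1 pp1:1 pp2:1 pp3:1
Op 4: fork(P0) -> P2. 4 ppages; refcounts: pp0:2 pp1:2 pp2:1 pp3:1
Op 5: write(P2, v1, 155). refcount(pp1)=2>1 -> COPY to pp4. 5 ppages; refcounts: pp0:2 pp1:1 pp2:1 pp3:1 pp4:1
Op 6: write(P0, v0, 156). refcount(pp0)=2>1 -> COPY to pp5. 6 ppages; refcounts: pp0:1 pp1:1 pp2:1 pp3:1 pp4:1 pp5:1
Op 7: write(P2, v0, 187). refcount(pp0)=1 -> write in place. 6 ppages; refcounts: pp0:1 pp1:1 pp2:1 pp3:1 pp4:1 pp5:1
Op 8: fork(P0) -> P3. 6 ppages; refcounts: pp0:1 pp1:2 pp2:1 pp3:1 pp4:1 pp5:2
Op 9: write(P1, v0, 119). refcount(pp3)=1 -> write in place. 6 ppages; refcounts: pp0:1 pp1:2 pp2:1 pp3:1 pp4:1 pp5:2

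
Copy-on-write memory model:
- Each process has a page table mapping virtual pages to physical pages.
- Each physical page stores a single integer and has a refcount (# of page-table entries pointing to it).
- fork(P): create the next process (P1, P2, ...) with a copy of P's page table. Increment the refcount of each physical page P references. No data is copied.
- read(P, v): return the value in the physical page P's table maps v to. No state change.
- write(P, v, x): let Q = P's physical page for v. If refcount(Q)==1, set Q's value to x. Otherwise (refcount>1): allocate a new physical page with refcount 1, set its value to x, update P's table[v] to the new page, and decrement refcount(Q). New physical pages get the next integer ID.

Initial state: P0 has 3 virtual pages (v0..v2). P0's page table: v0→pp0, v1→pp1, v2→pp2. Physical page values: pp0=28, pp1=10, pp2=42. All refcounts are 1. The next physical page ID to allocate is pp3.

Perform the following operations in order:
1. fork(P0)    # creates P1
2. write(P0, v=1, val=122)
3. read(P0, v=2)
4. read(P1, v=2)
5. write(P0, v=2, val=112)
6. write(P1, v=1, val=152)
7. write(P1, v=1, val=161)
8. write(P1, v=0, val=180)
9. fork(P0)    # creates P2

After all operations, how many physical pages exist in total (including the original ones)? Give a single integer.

Answer: 6

Derivation:
Op 1: fork(P0) -> P1. 3 ppages; refcounts: pp0:2 pp1:2 pp2:2
Op 2: write(P0, v1, 122). refcount(pp1)=2>1 -> COPY to pp3. 4 ppages; refcounts: pp0:2 pp1:1 pp2:2 pp3:1
Op 3: read(P0, v2) -> 42. No state change.
Op 4: read(P1, v2) -> 42. No state change.
Op 5: write(P0, v2, 112). refcount(pp2)=2>1 -> COPY to pp4. 5 ppages; refcounts: pp0:2 pp1:1 pp2:1 pp3:1 pp4:1
Op 6: write(P1, v1, 152). refcount(pp1)=1 -> write in place. 5 ppages; refcounts: pp0:2 pp1:1 pp2:1 pp3:1 pp4:1
Op 7: write(P1, v1, 161). refcount(pp1)=1 -> write in place. 5 ppages; refcounts: pp0:2 pp1:1 pp2:1 pp3:1 pp4:1
Op 8: write(P1, v0, 180). refcount(pp0)=2>1 -> COPY to pp5. 6 ppages; refcounts: pp0:1 pp1:1 pp2:1 pp3:1 pp4:1 pp5:1
Op 9: fork(P0) -> P2. 6 ppages; refcounts: pp0:2 pp1:1 pp2:1 pp3:2 pp4:2 pp5:1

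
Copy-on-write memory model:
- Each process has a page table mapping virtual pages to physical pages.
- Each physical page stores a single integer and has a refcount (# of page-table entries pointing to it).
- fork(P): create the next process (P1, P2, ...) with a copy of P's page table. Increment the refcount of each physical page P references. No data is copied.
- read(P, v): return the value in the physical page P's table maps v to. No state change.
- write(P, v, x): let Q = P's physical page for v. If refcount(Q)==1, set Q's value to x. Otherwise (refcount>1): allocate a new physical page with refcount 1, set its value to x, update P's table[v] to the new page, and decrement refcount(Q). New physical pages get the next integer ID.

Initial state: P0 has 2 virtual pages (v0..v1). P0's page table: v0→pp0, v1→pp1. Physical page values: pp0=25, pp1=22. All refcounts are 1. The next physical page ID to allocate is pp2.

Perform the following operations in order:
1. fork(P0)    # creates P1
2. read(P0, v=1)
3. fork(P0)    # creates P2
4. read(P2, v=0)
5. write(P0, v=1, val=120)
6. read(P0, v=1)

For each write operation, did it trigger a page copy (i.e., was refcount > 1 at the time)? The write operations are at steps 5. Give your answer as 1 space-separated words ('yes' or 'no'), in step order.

Op 1: fork(P0) -> P1. 2 ppages; refcounts: pp0:2 pp1:2
Op 2: read(P0, v1) -> 22. No state change.
Op 3: fork(P0) -> P2. 2 ppages; refcounts: pp0:3 pp1:3
Op 4: read(P2, v0) -> 25. No state change.
Op 5: write(P0, v1, 120). refcount(pp1)=3>1 -> COPY to pp2. 3 ppages; refcounts: pp0:3 pp1:2 pp2:1
Op 6: read(P0, v1) -> 120. No state change.

yes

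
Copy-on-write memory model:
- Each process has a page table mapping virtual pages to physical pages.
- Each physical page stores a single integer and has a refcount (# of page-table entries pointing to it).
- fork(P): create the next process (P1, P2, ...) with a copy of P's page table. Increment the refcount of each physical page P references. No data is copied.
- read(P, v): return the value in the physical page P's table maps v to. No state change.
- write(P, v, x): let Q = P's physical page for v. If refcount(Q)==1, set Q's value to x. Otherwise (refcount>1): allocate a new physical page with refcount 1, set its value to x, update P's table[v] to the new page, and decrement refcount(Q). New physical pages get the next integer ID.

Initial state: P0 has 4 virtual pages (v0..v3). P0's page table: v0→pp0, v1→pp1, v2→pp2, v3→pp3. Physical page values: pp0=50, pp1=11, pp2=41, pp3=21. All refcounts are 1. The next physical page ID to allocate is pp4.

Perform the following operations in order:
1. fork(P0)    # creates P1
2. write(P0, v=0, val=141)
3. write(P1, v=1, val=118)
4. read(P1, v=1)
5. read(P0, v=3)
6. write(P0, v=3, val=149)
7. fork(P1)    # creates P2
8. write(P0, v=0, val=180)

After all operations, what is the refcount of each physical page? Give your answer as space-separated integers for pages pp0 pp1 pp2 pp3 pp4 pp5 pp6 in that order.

Op 1: fork(P0) -> P1. 4 ppages; refcounts: pp0:2 pp1:2 pp2:2 pp3:2
Op 2: write(P0, v0, 141). refcount(pp0)=2>1 -> COPY to pp4. 5 ppages; refcounts: pp0:1 pp1:2 pp2:2 pp3:2 pp4:1
Op 3: write(P1, v1, 118). refcount(pp1)=2>1 -> COPY to pp5. 6 ppages; refcounts: pp0:1 pp1:1 pp2:2 pp3:2 pp4:1 pp5:1
Op 4: read(P1, v1) -> 118. No state change.
Op 5: read(P0, v3) -> 21. No state change.
Op 6: write(P0, v3, 149). refcount(pp3)=2>1 -> COPY to pp6. 7 ppages; refcounts: pp0:1 pp1:1 pp2:2 pp3:1 pp4:1 pp5:1 pp6:1
Op 7: fork(P1) -> P2. 7 ppages; refcounts: pp0:2 pp1:1 pp2:3 pp3:2 pp4:1 pp5:2 pp6:1
Op 8: write(P0, v0, 180). refcount(pp4)=1 -> write in place. 7 ppages; refcounts: pp0:2 pp1:1 pp2:3 pp3:2 pp4:1 pp5:2 pp6:1

Answer: 2 1 3 2 1 2 1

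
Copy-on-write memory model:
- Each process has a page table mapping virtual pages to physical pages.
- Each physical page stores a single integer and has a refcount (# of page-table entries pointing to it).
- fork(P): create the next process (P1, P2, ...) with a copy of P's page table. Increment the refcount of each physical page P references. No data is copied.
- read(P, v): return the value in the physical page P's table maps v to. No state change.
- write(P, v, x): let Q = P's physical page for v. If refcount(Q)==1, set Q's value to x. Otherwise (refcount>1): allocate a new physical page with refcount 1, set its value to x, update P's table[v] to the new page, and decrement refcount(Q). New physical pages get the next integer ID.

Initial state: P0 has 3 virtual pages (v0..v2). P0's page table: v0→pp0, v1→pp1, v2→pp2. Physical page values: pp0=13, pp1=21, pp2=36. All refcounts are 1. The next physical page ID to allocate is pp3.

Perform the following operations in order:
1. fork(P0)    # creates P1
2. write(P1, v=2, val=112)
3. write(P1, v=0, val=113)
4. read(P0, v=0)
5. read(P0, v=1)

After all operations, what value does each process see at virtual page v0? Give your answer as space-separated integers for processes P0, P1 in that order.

Answer: 13 113

Derivation:
Op 1: fork(P0) -> P1. 3 ppages; refcounts: pp0:2 pp1:2 pp2:2
Op 2: write(P1, v2, 112). refcount(pp2)=2>1 -> COPY to pp3. 4 ppages; refcounts: pp0:2 pp1:2 pp2:1 pp3:1
Op 3: write(P1, v0, 113). refcount(pp0)=2>1 -> COPY to pp4. 5 ppages; refcounts: pp0:1 pp1:2 pp2:1 pp3:1 pp4:1
Op 4: read(P0, v0) -> 13. No state change.
Op 5: read(P0, v1) -> 21. No state change.
P0: v0 -> pp0 = 13
P1: v0 -> pp4 = 113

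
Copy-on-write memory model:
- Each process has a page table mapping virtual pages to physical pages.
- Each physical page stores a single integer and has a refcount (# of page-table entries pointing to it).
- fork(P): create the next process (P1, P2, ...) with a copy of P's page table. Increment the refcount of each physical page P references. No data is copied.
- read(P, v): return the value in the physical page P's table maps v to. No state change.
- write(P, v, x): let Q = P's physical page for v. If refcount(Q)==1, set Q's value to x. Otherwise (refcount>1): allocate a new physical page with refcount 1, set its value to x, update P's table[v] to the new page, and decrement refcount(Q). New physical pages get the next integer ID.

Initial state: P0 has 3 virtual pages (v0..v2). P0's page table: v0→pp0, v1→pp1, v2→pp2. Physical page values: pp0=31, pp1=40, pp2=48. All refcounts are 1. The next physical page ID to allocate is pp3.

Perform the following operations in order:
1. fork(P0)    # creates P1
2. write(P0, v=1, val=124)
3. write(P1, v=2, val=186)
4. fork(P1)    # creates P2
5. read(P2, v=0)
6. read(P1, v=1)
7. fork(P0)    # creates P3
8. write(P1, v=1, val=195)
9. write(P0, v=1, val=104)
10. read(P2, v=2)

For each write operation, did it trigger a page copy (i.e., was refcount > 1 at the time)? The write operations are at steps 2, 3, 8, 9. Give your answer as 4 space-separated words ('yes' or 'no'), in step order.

Op 1: fork(P0) -> P1. 3 ppages; refcounts: pp0:2 pp1:2 pp2:2
Op 2: write(P0, v1, 124). refcount(pp1)=2>1 -> COPY to pp3. 4 ppages; refcounts: pp0:2 pp1:1 pp2:2 pp3:1
Op 3: write(P1, v2, 186). refcount(pp2)=2>1 -> COPY to pp4. 5 ppages; refcounts: pp0:2 pp1:1 pp2:1 pp3:1 pp4:1
Op 4: fork(P1) -> P2. 5 ppages; refcounts: pp0:3 pp1:2 pp2:1 pp3:1 pp4:2
Op 5: read(P2, v0) -> 31. No state change.
Op 6: read(P1, v1) -> 40. No state change.
Op 7: fork(P0) -> P3. 5 ppages; refcounts: pp0:4 pp1:2 pp2:2 pp3:2 pp4:2
Op 8: write(P1, v1, 195). refcount(pp1)=2>1 -> COPY to pp5. 6 ppages; refcounts: pp0:4 pp1:1 pp2:2 pp3:2 pp4:2 pp5:1
Op 9: write(P0, v1, 104). refcount(pp3)=2>1 -> COPY to pp6. 7 ppages; refcounts: pp0:4 pp1:1 pp2:2 pp3:1 pp4:2 pp5:1 pp6:1
Op 10: read(P2, v2) -> 186. No state change.

yes yes yes yes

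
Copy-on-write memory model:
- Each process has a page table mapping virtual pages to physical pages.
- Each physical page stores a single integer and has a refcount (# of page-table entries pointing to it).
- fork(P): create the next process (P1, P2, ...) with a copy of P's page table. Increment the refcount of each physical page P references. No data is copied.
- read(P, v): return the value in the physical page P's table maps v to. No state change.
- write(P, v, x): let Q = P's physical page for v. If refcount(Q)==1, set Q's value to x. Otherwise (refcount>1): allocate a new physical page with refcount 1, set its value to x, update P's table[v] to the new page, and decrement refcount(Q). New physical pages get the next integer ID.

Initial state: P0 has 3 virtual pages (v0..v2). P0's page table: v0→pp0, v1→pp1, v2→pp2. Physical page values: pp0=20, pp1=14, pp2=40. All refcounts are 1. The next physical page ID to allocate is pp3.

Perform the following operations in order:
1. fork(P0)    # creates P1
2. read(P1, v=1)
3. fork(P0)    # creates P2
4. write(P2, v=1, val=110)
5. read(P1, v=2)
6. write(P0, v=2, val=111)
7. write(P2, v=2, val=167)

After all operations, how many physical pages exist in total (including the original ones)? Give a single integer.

Op 1: fork(P0) -> P1. 3 ppages; refcounts: pp0:2 pp1:2 pp2:2
Op 2: read(P1, v1) -> 14. No state change.
Op 3: fork(P0) -> P2. 3 ppages; refcounts: pp0:3 pp1:3 pp2:3
Op 4: write(P2, v1, 110). refcount(pp1)=3>1 -> COPY to pp3. 4 ppages; refcounts: pp0:3 pp1:2 pp2:3 pp3:1
Op 5: read(P1, v2) -> 40. No state change.
Op 6: write(P0, v2, 111). refcount(pp2)=3>1 -> COPY to pp4. 5 ppages; refcounts: pp0:3 pp1:2 pp2:2 pp3:1 pp4:1
Op 7: write(P2, v2, 167). refcount(pp2)=2>1 -> COPY to pp5. 6 ppages; refcounts: pp0:3 pp1:2 pp2:1 pp3:1 pp4:1 pp5:1

Answer: 6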